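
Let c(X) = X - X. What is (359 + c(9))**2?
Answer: 128881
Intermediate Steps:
c(X) = 0
(359 + c(9))**2 = (359 + 0)**2 = 359**2 = 128881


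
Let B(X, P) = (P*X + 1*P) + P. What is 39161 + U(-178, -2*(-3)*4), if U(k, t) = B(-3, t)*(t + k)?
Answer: 42857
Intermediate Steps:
B(X, P) = 2*P + P*X (B(X, P) = (P*X + P) + P = (P + P*X) + P = 2*P + P*X)
U(k, t) = -t*(k + t) (U(k, t) = (t*(2 - 3))*(t + k) = (t*(-1))*(k + t) = (-t)*(k + t) = -t*(k + t))
39161 + U(-178, -2*(-3)*4) = 39161 - -2*(-3)*4*(-178 - 2*(-3)*4) = 39161 - 6*4*(-178 + 6*4) = 39161 - 1*24*(-178 + 24) = 39161 - 1*24*(-154) = 39161 + 3696 = 42857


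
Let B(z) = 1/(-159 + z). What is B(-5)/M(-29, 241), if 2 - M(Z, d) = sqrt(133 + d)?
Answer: 1/30340 + sqrt(374)/60680 ≈ 0.00035167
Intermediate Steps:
M(Z, d) = 2 - sqrt(133 + d)
B(-5)/M(-29, 241) = 1/((-159 - 5)*(2 - sqrt(133 + 241))) = 1/((-164)*(2 - sqrt(374))) = -1/(164*(2 - sqrt(374)))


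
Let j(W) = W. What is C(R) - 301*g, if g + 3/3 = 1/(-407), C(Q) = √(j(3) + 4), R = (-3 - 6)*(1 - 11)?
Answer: 122808/407 + √7 ≈ 304.39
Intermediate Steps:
R = 90 (R = -9*(-10) = 90)
C(Q) = √7 (C(Q) = √(3 + 4) = √7)
g = -408/407 (g = -1 + 1/(-407) = -1 - 1/407 = -408/407 ≈ -1.0025)
C(R) - 301*g = √7 - 301*(-408/407) = √7 + 122808/407 = 122808/407 + √7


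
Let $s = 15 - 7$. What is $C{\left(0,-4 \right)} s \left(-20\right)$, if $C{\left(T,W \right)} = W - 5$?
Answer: $1440$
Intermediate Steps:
$s = 8$ ($s = 15 - 7 = 8$)
$C{\left(T,W \right)} = -5 + W$
$C{\left(0,-4 \right)} s \left(-20\right) = \left(-5 - 4\right) 8 \left(-20\right) = \left(-9\right) 8 \left(-20\right) = \left(-72\right) \left(-20\right) = 1440$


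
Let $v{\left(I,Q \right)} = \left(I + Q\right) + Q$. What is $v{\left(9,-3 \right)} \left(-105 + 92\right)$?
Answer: $-39$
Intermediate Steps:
$v{\left(I,Q \right)} = I + 2 Q$
$v{\left(9,-3 \right)} \left(-105 + 92\right) = \left(9 + 2 \left(-3\right)\right) \left(-105 + 92\right) = \left(9 - 6\right) \left(-13\right) = 3 \left(-13\right) = -39$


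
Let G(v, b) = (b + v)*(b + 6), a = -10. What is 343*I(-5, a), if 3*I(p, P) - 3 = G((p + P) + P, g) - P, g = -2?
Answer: -32585/3 ≈ -10862.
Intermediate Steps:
G(v, b) = (6 + b)*(b + v) (G(v, b) = (b + v)*(6 + b) = (6 + b)*(b + v))
I(p, P) = -5/3 + 4*p/3 + 7*P/3 (I(p, P) = 1 + (((-2)² + 6*(-2) + 6*((p + P) + P) - 2*((p + P) + P)) - P)/3 = 1 + ((4 - 12 + 6*((P + p) + P) - 2*((P + p) + P)) - P)/3 = 1 + ((4 - 12 + 6*(p + 2*P) - 2*(p + 2*P)) - P)/3 = 1 + ((4 - 12 + (6*p + 12*P) + (-4*P - 2*p)) - P)/3 = 1 + ((-8 + 4*p + 8*P) - P)/3 = 1 + (-8 + 4*p + 7*P)/3 = 1 + (-8/3 + 4*p/3 + 7*P/3) = -5/3 + 4*p/3 + 7*P/3)
343*I(-5, a) = 343*(-5/3 + (4/3)*(-5) + (7/3)*(-10)) = 343*(-5/3 - 20/3 - 70/3) = 343*(-95/3) = -32585/3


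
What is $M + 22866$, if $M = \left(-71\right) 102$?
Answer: $15624$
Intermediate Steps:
$M = -7242$
$M + 22866 = -7242 + 22866 = 15624$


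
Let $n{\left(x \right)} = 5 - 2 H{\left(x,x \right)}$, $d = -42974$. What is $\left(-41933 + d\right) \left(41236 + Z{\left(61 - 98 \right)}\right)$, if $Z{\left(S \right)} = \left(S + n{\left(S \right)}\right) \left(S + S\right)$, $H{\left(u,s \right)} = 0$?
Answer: $-3702284828$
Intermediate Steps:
$n{\left(x \right)} = 5$ ($n{\left(x \right)} = 5 - 0 = 5 + 0 = 5$)
$Z{\left(S \right)} = 2 S \left(5 + S\right)$ ($Z{\left(S \right)} = \left(S + 5\right) \left(S + S\right) = \left(5 + S\right) 2 S = 2 S \left(5 + S\right)$)
$\left(-41933 + d\right) \left(41236 + Z{\left(61 - 98 \right)}\right) = \left(-41933 - 42974\right) \left(41236 + 2 \left(61 - 98\right) \left(5 + \left(61 - 98\right)\right)\right) = - 84907 \left(41236 + 2 \left(-37\right) \left(5 - 37\right)\right) = - 84907 \left(41236 + 2 \left(-37\right) \left(-32\right)\right) = - 84907 \left(41236 + 2368\right) = \left(-84907\right) 43604 = -3702284828$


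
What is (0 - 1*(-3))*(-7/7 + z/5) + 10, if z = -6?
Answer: 17/5 ≈ 3.4000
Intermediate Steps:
(0 - 1*(-3))*(-7/7 + z/5) + 10 = (0 - 1*(-3))*(-7/7 - 6/5) + 10 = (0 + 3)*(-7*⅐ - 6*⅕) + 10 = 3*(-1 - 6/5) + 10 = 3*(-11/5) + 10 = -33/5 + 10 = 17/5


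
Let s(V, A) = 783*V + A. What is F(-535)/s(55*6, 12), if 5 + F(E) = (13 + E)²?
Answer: 272479/258402 ≈ 1.0545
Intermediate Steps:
F(E) = -5 + (13 + E)²
s(V, A) = A + 783*V
F(-535)/s(55*6, 12) = (-5 + (13 - 535)²)/(12 + 783*(55*6)) = (-5 + (-522)²)/(12 + 783*330) = (-5 + 272484)/(12 + 258390) = 272479/258402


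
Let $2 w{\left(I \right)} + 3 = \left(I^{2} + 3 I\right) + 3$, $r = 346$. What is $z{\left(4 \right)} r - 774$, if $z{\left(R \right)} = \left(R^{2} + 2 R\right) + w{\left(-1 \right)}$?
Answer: $7184$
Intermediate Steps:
$w{\left(I \right)} = \frac{I^{2}}{2} + \frac{3 I}{2}$ ($w{\left(I \right)} = - \frac{3}{2} + \frac{\left(I^{2} + 3 I\right) + 3}{2} = - \frac{3}{2} + \frac{3 + I^{2} + 3 I}{2} = - \frac{3}{2} + \left(\frac{3}{2} + \frac{I^{2}}{2} + \frac{3 I}{2}\right) = \frac{I^{2}}{2} + \frac{3 I}{2}$)
$z{\left(R \right)} = -1 + R^{2} + 2 R$ ($z{\left(R \right)} = \left(R^{2} + 2 R\right) + \frac{1}{2} \left(-1\right) \left(3 - 1\right) = \left(R^{2} + 2 R\right) + \frac{1}{2} \left(-1\right) 2 = \left(R^{2} + 2 R\right) - 1 = -1 + R^{2} + 2 R$)
$z{\left(4 \right)} r - 774 = \left(-1 + 4^{2} + 2 \cdot 4\right) 346 - 774 = \left(-1 + 16 + 8\right) 346 - 774 = 23 \cdot 346 - 774 = 7958 - 774 = 7184$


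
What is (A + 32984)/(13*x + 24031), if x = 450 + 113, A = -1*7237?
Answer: 25747/31350 ≈ 0.82128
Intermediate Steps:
A = -7237
x = 563
(A + 32984)/(13*x + 24031) = (-7237 + 32984)/(13*563 + 24031) = 25747/(7319 + 24031) = 25747/31350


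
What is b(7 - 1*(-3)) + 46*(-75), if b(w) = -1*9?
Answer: -3459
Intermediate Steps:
b(w) = -9
b(7 - 1*(-3)) + 46*(-75) = -9 + 46*(-75) = -9 - 3450 = -3459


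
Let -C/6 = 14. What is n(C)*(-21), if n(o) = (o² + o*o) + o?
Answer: -294588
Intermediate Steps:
C = -84 (C = -6*14 = -84)
n(o) = o + 2*o² (n(o) = (o² + o²) + o = 2*o² + o = o + 2*o²)
n(C)*(-21) = -84*(1 + 2*(-84))*(-21) = -84*(1 - 168)*(-21) = -84*(-167)*(-21) = 14028*(-21) = -294588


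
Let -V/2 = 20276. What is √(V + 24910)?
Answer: 3*I*√1738 ≈ 125.07*I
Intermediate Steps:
V = -40552 (V = -2*20276 = -40552)
√(V + 24910) = √(-40552 + 24910) = √(-15642) = 3*I*√1738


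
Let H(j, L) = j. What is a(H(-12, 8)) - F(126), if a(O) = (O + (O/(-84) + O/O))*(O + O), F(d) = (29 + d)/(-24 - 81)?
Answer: 5503/21 ≈ 262.05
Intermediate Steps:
F(d) = -29/105 - d/105 (F(d) = (29 + d)/(-105) = (29 + d)*(-1/105) = -29/105 - d/105)
a(O) = 2*O*(1 + 83*O/84) (a(O) = (O + (O*(-1/84) + 1))*(2*O) = (O + (-O/84 + 1))*(2*O) = (O + (1 - O/84))*(2*O) = (1 + 83*O/84)*(2*O) = 2*O*(1 + 83*O/84))
a(H(-12, 8)) - F(126) = (1/42)*(-12)*(84 + 83*(-12)) - (-29/105 - 1/105*126) = (1/42)*(-12)*(84 - 996) - (-29/105 - 6/5) = (1/42)*(-12)*(-912) - 1*(-31/21) = 1824/7 + 31/21 = 5503/21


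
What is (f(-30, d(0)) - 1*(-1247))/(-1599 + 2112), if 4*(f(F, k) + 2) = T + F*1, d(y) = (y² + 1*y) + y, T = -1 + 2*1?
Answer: 4951/2052 ≈ 2.4128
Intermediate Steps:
T = 1 (T = -1 + 2 = 1)
d(y) = y² + 2*y (d(y) = (y² + y) + y = (y + y²) + y = y² + 2*y)
f(F, k) = -7/4 + F/4 (f(F, k) = -2 + (1 + F*1)/4 = -2 + (1 + F)/4 = -2 + (¼ + F/4) = -7/4 + F/4)
(f(-30, d(0)) - 1*(-1247))/(-1599 + 2112) = ((-7/4 + (¼)*(-30)) - 1*(-1247))/(-1599 + 2112) = ((-7/4 - 15/2) + 1247)/513 = (-37/4 + 1247)*(1/513) = (4951/4)*(1/513) = 4951/2052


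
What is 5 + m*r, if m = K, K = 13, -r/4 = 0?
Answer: 5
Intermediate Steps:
r = 0 (r = -4*0 = 0)
m = 13
5 + m*r = 5 + 13*0 = 5 + 0 = 5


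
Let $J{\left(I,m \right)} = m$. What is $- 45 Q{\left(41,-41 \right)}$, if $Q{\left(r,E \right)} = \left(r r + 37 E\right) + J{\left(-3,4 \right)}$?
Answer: $-7560$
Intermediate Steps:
$Q{\left(r,E \right)} = 4 + r^{2} + 37 E$ ($Q{\left(r,E \right)} = \left(r r + 37 E\right) + 4 = \left(r^{2} + 37 E\right) + 4 = 4 + r^{2} + 37 E$)
$- 45 Q{\left(41,-41 \right)} = - 45 \left(4 + 41^{2} + 37 \left(-41\right)\right) = - 45 \left(4 + 1681 - 1517\right) = \left(-45\right) 168 = -7560$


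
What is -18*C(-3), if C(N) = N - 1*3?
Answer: 108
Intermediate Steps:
C(N) = -3 + N (C(N) = N - 3 = -3 + N)
-18*C(-3) = -18*(-3 - 3) = -18*(-6) = 108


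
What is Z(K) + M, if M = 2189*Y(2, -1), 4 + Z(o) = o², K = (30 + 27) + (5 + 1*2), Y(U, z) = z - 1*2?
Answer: -2475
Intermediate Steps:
Y(U, z) = -2 + z (Y(U, z) = z - 2 = -2 + z)
K = 64 (K = 57 + (5 + 2) = 57 + 7 = 64)
Z(o) = -4 + o²
M = -6567 (M = 2189*(-2 - 1) = 2189*(-3) = -6567)
Z(K) + M = (-4 + 64²) - 6567 = (-4 + 4096) - 6567 = 4092 - 6567 = -2475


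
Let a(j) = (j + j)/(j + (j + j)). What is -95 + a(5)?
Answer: -283/3 ≈ -94.333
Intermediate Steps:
a(j) = ⅔ (a(j) = (2*j)/(j + 2*j) = (2*j)/((3*j)) = (2*j)*(1/(3*j)) = ⅔)
-95 + a(5) = -95 + ⅔ = -283/3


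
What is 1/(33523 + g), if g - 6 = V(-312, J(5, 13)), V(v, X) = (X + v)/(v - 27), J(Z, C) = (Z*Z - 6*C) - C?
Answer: 113/3788903 ≈ 2.9824e-5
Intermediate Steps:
J(Z, C) = Z**2 - 7*C (J(Z, C) = (Z**2 - 6*C) - C = Z**2 - 7*C)
V(v, X) = (X + v)/(-27 + v)
g = 804/113 (g = 6 + ((5**2 - 7*13) - 312)/(-27 - 312) = 6 + ((25 - 91) - 312)/(-339) = 6 - (-66 - 312)/339 = 6 - 1/339*(-378) = 6 + 126/113 = 804/113 ≈ 7.1150)
1/(33523 + g) = 1/(33523 + 804/113) = 1/(3788903/113) = 113/3788903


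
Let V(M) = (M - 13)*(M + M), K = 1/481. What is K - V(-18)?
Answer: -536795/481 ≈ -1116.0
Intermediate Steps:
K = 1/481 ≈ 0.0020790
V(M) = 2*M*(-13 + M) (V(M) = (-13 + M)*(2*M) = 2*M*(-13 + M))
K - V(-18) = 1/481 - 2*(-18)*(-13 - 18) = 1/481 - 2*(-18)*(-31) = 1/481 - 1*1116 = 1/481 - 1116 = -536795/481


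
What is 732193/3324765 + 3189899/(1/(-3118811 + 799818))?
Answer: -24594461848863891662/3324765 ≈ -7.3974e+12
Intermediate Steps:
732193/3324765 + 3189899/(1/(-3118811 + 799818)) = 732193*(1/3324765) + 3189899/(1/(-2318993)) = 732193/3324765 + 3189899/(-1/2318993) = 732193/3324765 + 3189899*(-2318993) = 732193/3324765 - 7397353451707 = -24594461848863891662/3324765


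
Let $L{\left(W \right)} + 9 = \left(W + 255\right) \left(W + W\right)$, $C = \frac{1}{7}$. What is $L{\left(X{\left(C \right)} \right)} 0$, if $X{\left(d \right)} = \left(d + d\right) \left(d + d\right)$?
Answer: $0$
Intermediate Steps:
$C = \frac{1}{7} \approx 0.14286$
$X{\left(d \right)} = 4 d^{2}$ ($X{\left(d \right)} = 2 d 2 d = 4 d^{2}$)
$L{\left(W \right)} = -9 + 2 W \left(255 + W\right)$ ($L{\left(W \right)} = -9 + \left(W + 255\right) \left(W + W\right) = -9 + \left(255 + W\right) 2 W = -9 + 2 W \left(255 + W\right)$)
$L{\left(X{\left(C \right)} \right)} 0 = \left(-9 + 2 \left(\frac{4}{49}\right)^{2} + 510 \cdot \frac{4}{49}\right) 0 = \left(-9 + 2 \cdot \frac{16}{2401} + \frac{2040}{49}\right) 0 = \left(-9 + \frac{32}{2401} + \frac{2040}{49}\right) 0 = \frac{78383}{2401} \cdot 0 = 0$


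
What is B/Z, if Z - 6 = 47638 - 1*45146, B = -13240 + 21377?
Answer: 8137/2498 ≈ 3.2574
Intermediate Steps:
B = 8137
Z = 2498 (Z = 6 + (47638 - 1*45146) = 6 + (47638 - 45146) = 6 + 2492 = 2498)
B/Z = 8137/2498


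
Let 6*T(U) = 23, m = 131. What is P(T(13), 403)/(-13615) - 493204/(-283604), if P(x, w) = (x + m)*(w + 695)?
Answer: -8817937232/965317115 ≈ -9.1348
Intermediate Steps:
T(U) = 23/6 (T(U) = (⅙)*23 = 23/6)
P(x, w) = (131 + x)*(695 + w) (P(x, w) = (x + 131)*(w + 695) = (131 + x)*(695 + w))
P(T(13), 403)/(-13615) - 493204/(-283604) = (91045 + 131*403 + 695*(23/6) + 403*(23/6))/(-13615) - 493204/(-283604) = (91045 + 52793 + 15985/6 + 9269/6)*(-1/13615) - 493204*(-1/283604) = 148047*(-1/13615) + 123301/70901 = -148047/13615 + 123301/70901 = -8817937232/965317115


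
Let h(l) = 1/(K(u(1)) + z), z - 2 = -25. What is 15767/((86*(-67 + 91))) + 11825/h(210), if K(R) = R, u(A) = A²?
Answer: -536933833/2064 ≈ -2.6014e+5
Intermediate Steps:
z = -23 (z = 2 - 25 = -23)
h(l) = -1/22 (h(l) = 1/(1² - 23) = 1/(1 - 23) = 1/(-22) = -1/22)
15767/((86*(-67 + 91))) + 11825/h(210) = 15767/((86*(-67 + 91))) + 11825/(-1/22) = 15767/((86*24)) + 11825*(-22) = 15767/2064 - 260150 = -536933833/2064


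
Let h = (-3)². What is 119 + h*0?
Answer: 119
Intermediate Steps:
h = 9
119 + h*0 = 119 + 9*0 = 119 + 0 = 119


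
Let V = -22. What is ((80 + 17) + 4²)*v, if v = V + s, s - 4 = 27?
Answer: 1017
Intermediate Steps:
s = 31 (s = 4 + 27 = 31)
v = 9 (v = -22 + 31 = 9)
((80 + 17) + 4²)*v = ((80 + 17) + 4²)*9 = (97 + 16)*9 = 113*9 = 1017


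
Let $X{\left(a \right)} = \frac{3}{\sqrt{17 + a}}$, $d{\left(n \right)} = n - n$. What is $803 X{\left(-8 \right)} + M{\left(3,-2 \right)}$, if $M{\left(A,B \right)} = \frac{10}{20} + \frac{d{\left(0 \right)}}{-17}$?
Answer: $\frac{1607}{2} \approx 803.5$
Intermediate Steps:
$d{\left(n \right)} = 0$
$X{\left(a \right)} = \frac{3}{\sqrt{17 + a}}$
$M{\left(A,B \right)} = \frac{1}{2}$ ($M{\left(A,B \right)} = \frac{10}{20} + \frac{0}{-17} = 10 \cdot \frac{1}{20} + 0 \left(- \frac{1}{17}\right) = \frac{1}{2} + 0 = \frac{1}{2}$)
$803 X{\left(-8 \right)} + M{\left(3,-2 \right)} = 803 \frac{3}{\sqrt{17 - 8}} + \frac{1}{2} = 803 \cdot \frac{3}{3} + \frac{1}{2} = 803 \cdot 3 \cdot \frac{1}{3} + \frac{1}{2} = 803 \cdot 1 + \frac{1}{2} = 803 + \frac{1}{2} = \frac{1607}{2}$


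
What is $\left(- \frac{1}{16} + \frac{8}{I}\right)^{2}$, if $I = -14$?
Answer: $\frac{5041}{12544} \approx 0.40187$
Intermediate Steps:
$\left(- \frac{1}{16} + \frac{8}{I}\right)^{2} = \left(- \frac{1}{16} + \frac{8}{-14}\right)^{2} = \left(\left(-1\right) \frac{1}{16} + 8 \left(- \frac{1}{14}\right)\right)^{2} = \left(- \frac{1}{16} - \frac{4}{7}\right)^{2} = \left(- \frac{71}{112}\right)^{2} = \frac{5041}{12544}$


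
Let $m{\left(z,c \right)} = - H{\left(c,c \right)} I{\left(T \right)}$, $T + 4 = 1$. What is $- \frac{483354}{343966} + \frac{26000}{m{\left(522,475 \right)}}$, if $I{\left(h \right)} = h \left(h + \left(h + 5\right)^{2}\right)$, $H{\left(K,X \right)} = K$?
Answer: $\frac{165086731}{9803031} \approx 16.84$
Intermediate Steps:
$T = -3$ ($T = -4 + 1 = -3$)
$I{\left(h \right)} = h \left(h + \left(5 + h\right)^{2}\right)$
$m{\left(z,c \right)} = 3 c$ ($m{\left(z,c \right)} = - c \left(- 3 \left(-3 + \left(5 - 3\right)^{2}\right)\right) = - c \left(- 3 \left(-3 + 2^{2}\right)\right) = - c \left(- 3 \left(-3 + 4\right)\right) = - c \left(\left(-3\right) 1\right) = - c \left(-3\right) = 3 c$)
$- \frac{483354}{343966} + \frac{26000}{m{\left(522,475 \right)}} = - \frac{483354}{343966} + \frac{26000}{3 \cdot 475} = \left(-483354\right) \frac{1}{343966} + \frac{26000}{1425} = - \frac{241677}{171983} + 26000 \cdot \frac{1}{1425} = - \frac{241677}{171983} + \frac{1040}{57} = \frac{165086731}{9803031}$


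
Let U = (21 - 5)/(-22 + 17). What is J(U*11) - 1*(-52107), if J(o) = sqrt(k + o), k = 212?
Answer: 52107 + 2*sqrt(1105)/5 ≈ 52120.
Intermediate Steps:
U = -16/5 (U = 16/(-5) = 16*(-1/5) = -16/5 ≈ -3.2000)
J(o) = sqrt(212 + o)
J(U*11) - 1*(-52107) = sqrt(212 - 16/5*11) - 1*(-52107) = sqrt(212 - 176/5) + 52107 = sqrt(884/5) + 52107 = 2*sqrt(1105)/5 + 52107 = 52107 + 2*sqrt(1105)/5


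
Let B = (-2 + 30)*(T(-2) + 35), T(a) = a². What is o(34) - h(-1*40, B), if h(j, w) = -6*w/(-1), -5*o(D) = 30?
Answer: -6558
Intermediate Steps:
o(D) = -6 (o(D) = -⅕*30 = -6)
B = 1092 (B = (-2 + 30)*((-2)² + 35) = 28*(4 + 35) = 28*39 = 1092)
h(j, w) = 6*w (h(j, w) = -6*w*(-1) = -(-6)*w = 6*w)
o(34) - h(-1*40, B) = -6 - 6*1092 = -6 - 1*6552 = -6 - 6552 = -6558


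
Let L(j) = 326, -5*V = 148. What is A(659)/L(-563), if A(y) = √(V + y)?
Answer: √15735/1630 ≈ 0.076957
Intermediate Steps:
V = -148/5 (V = -⅕*148 = -148/5 ≈ -29.600)
A(y) = √(-148/5 + y)
A(659)/L(-563) = (√(-740 + 25*659)/5)/326 = (√(-740 + 16475)/5)*(1/326) = (√15735/5)*(1/326) = √15735/1630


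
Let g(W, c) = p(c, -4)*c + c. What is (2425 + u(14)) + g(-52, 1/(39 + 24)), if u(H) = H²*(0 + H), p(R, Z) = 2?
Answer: 108550/21 ≈ 5169.0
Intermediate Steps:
u(H) = H³ (u(H) = H²*H = H³)
g(W, c) = 3*c (g(W, c) = 2*c + c = 3*c)
(2425 + u(14)) + g(-52, 1/(39 + 24)) = (2425 + 14³) + 3/(39 + 24) = (2425 + 2744) + 3/63 = 5169 + 3*(1/63) = 5169 + 1/21 = 108550/21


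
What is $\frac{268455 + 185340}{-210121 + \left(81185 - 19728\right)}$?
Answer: $- \frac{453795}{148664} \approx -3.0525$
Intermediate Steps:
$\frac{268455 + 185340}{-210121 + \left(81185 - 19728\right)} = \frac{453795}{-210121 + \left(81185 - 19728\right)} = \frac{453795}{-210121 + 61457} = \frac{453795}{-148664} = 453795 \left(- \frac{1}{148664}\right) = - \frac{453795}{148664}$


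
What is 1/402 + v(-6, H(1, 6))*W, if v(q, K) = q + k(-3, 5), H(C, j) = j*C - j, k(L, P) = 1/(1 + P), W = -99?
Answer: 116078/201 ≈ 577.50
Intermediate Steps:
H(C, j) = -j + C*j (H(C, j) = C*j - j = -j + C*j)
v(q, K) = ⅙ + q (v(q, K) = q + 1/(1 + 5) = q + 1/6 = q + ⅙ = ⅙ + q)
1/402 + v(-6, H(1, 6))*W = 1/402 + (⅙ - 6)*(-99) = 1/402 - 35/6*(-99) = 1/402 + 1155/2 = 116078/201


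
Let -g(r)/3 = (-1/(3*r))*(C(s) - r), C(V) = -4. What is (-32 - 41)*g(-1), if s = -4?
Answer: -219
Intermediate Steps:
g(r) = (-4 - r)/r (g(r) = -3*(-1/(3*r))*(-4 - r) = -(-1)*(-4 - r)/r = (-4 - r)/r)
(-32 - 41)*g(-1) = (-32 - 41)*((-4 - 1*(-1))/(-1)) = -(-73)*(-4 + 1) = -(-73)*(-3) = -73*3 = -219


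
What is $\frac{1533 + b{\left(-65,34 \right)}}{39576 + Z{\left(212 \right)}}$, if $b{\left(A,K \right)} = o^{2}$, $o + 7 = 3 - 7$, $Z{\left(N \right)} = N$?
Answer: $\frac{827}{19894} \approx 0.04157$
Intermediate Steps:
$o = -11$ ($o = -7 + \left(3 - 7\right) = -7 - 4 = -11$)
$b{\left(A,K \right)} = 121$ ($b{\left(A,K \right)} = \left(-11\right)^{2} = 121$)
$\frac{1533 + b{\left(-65,34 \right)}}{39576 + Z{\left(212 \right)}} = \frac{1533 + 121}{39576 + 212} = \frac{1654}{39788} = 1654 \cdot \frac{1}{39788} = \frac{827}{19894}$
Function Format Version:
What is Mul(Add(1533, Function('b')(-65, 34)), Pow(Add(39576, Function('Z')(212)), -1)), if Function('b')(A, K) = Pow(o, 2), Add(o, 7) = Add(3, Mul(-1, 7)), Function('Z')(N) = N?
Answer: Rational(827, 19894) ≈ 0.041570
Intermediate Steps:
o = -11 (o = Add(-7, Add(3, Mul(-1, 7))) = Add(-7, Add(3, -7)) = Add(-7, -4) = -11)
Function('b')(A, K) = 121 (Function('b')(A, K) = Pow(-11, 2) = 121)
Mul(Add(1533, Function('b')(-65, 34)), Pow(Add(39576, Function('Z')(212)), -1)) = Mul(Add(1533, 121), Pow(Add(39576, 212), -1)) = Mul(1654, Pow(39788, -1)) = Mul(1654, Rational(1, 39788)) = Rational(827, 19894)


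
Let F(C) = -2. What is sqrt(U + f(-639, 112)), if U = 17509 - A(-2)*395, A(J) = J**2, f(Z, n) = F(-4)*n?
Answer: 3*sqrt(1745) ≈ 125.32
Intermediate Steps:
f(Z, n) = -2*n
U = 15929 (U = 17509 - (-2)**2*395 = 17509 - 4*395 = 17509 - 1*1580 = 17509 - 1580 = 15929)
sqrt(U + f(-639, 112)) = sqrt(15929 - 2*112) = sqrt(15929 - 224) = sqrt(15705) = 3*sqrt(1745)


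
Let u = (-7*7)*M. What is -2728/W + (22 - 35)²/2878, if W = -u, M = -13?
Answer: 7958837/1833286 ≈ 4.3413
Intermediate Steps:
u = 637 (u = -7*7*(-13) = -49*(-13) = 637)
W = -637 (W = -1*637 = -637)
-2728/W + (22 - 35)²/2878 = -2728/(-637) + (22 - 35)²/2878 = -2728*(-1/637) + (-13)²*(1/2878) = 2728/637 + 169*(1/2878) = 2728/637 + 169/2878 = 7958837/1833286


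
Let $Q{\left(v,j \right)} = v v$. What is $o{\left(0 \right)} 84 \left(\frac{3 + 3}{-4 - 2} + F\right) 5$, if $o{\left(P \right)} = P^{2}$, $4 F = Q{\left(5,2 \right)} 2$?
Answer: $0$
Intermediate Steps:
$Q{\left(v,j \right)} = v^{2}$
$F = \frac{25}{2}$ ($F = \frac{5^{2} \cdot 2}{4} = \frac{25 \cdot 2}{4} = \frac{1}{4} \cdot 50 = \frac{25}{2} \approx 12.5$)
$o{\left(0 \right)} 84 \left(\frac{3 + 3}{-4 - 2} + F\right) 5 = 0^{2} \cdot 84 \left(\frac{3 + 3}{-4 - 2} + \frac{25}{2}\right) 5 = 0 \cdot 84 \left(\frac{6}{-6} + \frac{25}{2}\right) 5 = 0 \left(6 \left(- \frac{1}{6}\right) + \frac{25}{2}\right) 5 = 0 \left(-1 + \frac{25}{2}\right) 5 = 0 \cdot \frac{23}{2} \cdot 5 = 0 \cdot \frac{115}{2} = 0$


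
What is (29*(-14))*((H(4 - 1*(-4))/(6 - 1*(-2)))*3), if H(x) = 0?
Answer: 0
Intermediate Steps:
(29*(-14))*((H(4 - 1*(-4))/(6 - 1*(-2)))*3) = (29*(-14))*((0/(6 - 1*(-2)))*3) = -406*0/(6 + 2)*3 = -406*0/8*3 = -406*(⅛)*0*3 = -0*3 = -406*0 = 0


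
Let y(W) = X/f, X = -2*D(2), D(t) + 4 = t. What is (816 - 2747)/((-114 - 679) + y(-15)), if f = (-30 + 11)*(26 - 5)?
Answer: 770469/316411 ≈ 2.4350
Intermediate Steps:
f = -399 (f = -19*21 = -399)
D(t) = -4 + t
X = 4 (X = -2*(-4 + 2) = -2*(-2) = 4)
y(W) = -4/399 (y(W) = 4/(-399) = 4*(-1/399) = -4/399)
(816 - 2747)/((-114 - 679) + y(-15)) = (816 - 2747)/((-114 - 679) - 4/399) = -1931/(-793 - 4/399) = -1931/(-316411/399) = -1931*(-399/316411) = 770469/316411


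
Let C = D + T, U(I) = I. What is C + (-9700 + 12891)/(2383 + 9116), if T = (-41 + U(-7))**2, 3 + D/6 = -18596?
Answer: -1256722519/11499 ≈ -1.0929e+5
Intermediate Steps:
D = -111594 (D = -18 + 6*(-18596) = -18 - 111576 = -111594)
T = 2304 (T = (-41 - 7)**2 = (-48)**2 = 2304)
C = -109290 (C = -111594 + 2304 = -109290)
C + (-9700 + 12891)/(2383 + 9116) = -109290 + (-9700 + 12891)/(2383 + 9116) = -109290 + 3191/11499 = -1256722519/11499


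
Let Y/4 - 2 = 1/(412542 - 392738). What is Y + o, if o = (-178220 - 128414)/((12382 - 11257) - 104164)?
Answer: 5599416685/510146089 ≈ 10.976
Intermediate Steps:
Y = 39609/4951 (Y = 8 + 4/(412542 - 392738) = 8 + 4/19804 = 8 + 4*(1/19804) = 8 + 1/4951 = 39609/4951 ≈ 8.0002)
o = 306634/103039 (o = -306634/(1125 - 104164) = -306634/(-103039) = -306634*(-1/103039) = 306634/103039 ≈ 2.9759)
Y + o = 39609/4951 + 306634/103039 = 5599416685/510146089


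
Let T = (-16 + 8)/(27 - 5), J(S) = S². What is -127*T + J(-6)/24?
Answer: 1049/22 ≈ 47.682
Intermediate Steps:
T = -4/11 (T = -8/22 = -8*1/22 = -4/11 ≈ -0.36364)
-127*T + J(-6)/24 = -127*(-4/11) + (-6)²/24 = 508/11 + 36*(1/24) = 508/11 + 3/2 = 1049/22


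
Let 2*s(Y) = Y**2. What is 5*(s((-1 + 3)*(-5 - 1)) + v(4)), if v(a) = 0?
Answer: 360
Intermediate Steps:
s(Y) = Y**2/2
5*(s((-1 + 3)*(-5 - 1)) + v(4)) = 5*(((-1 + 3)*(-5 - 1))**2/2 + 0) = 5*((2*(-6))**2/2 + 0) = 5*((1/2)*(-12)**2 + 0) = 5*((1/2)*144 + 0) = 5*(72 + 0) = 5*72 = 360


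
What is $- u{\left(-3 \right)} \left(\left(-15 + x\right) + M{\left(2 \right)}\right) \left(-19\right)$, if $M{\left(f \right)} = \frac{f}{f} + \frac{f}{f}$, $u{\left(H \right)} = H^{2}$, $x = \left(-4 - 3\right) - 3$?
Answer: $-3933$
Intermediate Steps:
$x = -10$ ($x = -7 - 3 = -10$)
$M{\left(f \right)} = 2$ ($M{\left(f \right)} = 1 + 1 = 2$)
$- u{\left(-3 \right)} \left(\left(-15 + x\right) + M{\left(2 \right)}\right) \left(-19\right) = - \left(-3\right)^{2} \left(\left(-15 - 10\right) + 2\right) \left(-19\right) = \left(-1\right) 9 \left(-25 + 2\right) \left(-19\right) = \left(-9\right) \left(-23\right) \left(-19\right) = 207 \left(-19\right) = -3933$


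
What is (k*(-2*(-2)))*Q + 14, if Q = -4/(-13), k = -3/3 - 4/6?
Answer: 466/39 ≈ 11.949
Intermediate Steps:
k = -5/3 (k = -3*⅓ - 4*⅙ = -1 - ⅔ = -5/3 ≈ -1.6667)
Q = 4/13 (Q = -4*(-1/13) = 4/13 ≈ 0.30769)
(k*(-2*(-2)))*Q + 14 = -(-10)*(-2)/3*(4/13) + 14 = -5/3*4*(4/13) + 14 = -20/3*4/13 + 14 = -80/39 + 14 = 466/39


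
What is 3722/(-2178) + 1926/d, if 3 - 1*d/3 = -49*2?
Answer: 511177/109989 ≈ 4.6475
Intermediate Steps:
d = 303 (d = 9 - (-147)*2 = 9 - 3*(-98) = 9 + 294 = 303)
3722/(-2178) + 1926/d = 3722/(-2178) + 1926/303 = 3722*(-1/2178) + 1926*(1/303) = -1861/1089 + 642/101 = 511177/109989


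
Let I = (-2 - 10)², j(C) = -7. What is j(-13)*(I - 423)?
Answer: 1953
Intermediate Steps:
I = 144 (I = (-12)² = 144)
j(-13)*(I - 423) = -7*(144 - 423) = -7*(-279) = 1953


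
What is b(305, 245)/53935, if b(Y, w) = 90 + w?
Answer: 1/161 ≈ 0.0062112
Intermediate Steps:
b(305, 245)/53935 = (90 + 245)/53935 = 335*(1/53935) = 1/161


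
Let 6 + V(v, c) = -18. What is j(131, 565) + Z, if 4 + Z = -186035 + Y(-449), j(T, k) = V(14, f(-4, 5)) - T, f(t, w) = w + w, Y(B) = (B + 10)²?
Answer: 6527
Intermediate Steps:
Y(B) = (10 + B)²
f(t, w) = 2*w
V(v, c) = -24 (V(v, c) = -6 - 18 = -24)
j(T, k) = -24 - T
Z = 6682 (Z = -4 + (-186035 + (10 - 449)²) = -4 + (-186035 + (-439)²) = -4 + (-186035 + 192721) = -4 + 6686 = 6682)
j(131, 565) + Z = (-24 - 1*131) + 6682 = (-24 - 131) + 6682 = -155 + 6682 = 6527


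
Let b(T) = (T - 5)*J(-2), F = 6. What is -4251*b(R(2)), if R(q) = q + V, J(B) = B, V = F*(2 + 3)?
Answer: 229554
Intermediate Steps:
V = 30 (V = 6*(2 + 3) = 6*5 = 30)
R(q) = 30 + q (R(q) = q + 30 = 30 + q)
b(T) = 10 - 2*T (b(T) = (T - 5)*(-2) = (-5 + T)*(-2) = 10 - 2*T)
-4251*b(R(2)) = -4251*(10 - 2*(30 + 2)) = -4251*(10 - 2*32) = -4251*(10 - 64) = -4251*(-54) = 229554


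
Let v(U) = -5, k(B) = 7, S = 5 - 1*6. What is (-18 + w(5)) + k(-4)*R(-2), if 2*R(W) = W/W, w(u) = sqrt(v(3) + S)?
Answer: -29/2 + I*sqrt(6) ≈ -14.5 + 2.4495*I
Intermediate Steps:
S = -1 (S = 5 - 6 = -1)
w(u) = I*sqrt(6) (w(u) = sqrt(-5 - 1) = sqrt(-6) = I*sqrt(6))
R(W) = 1/2 (R(W) = (W/W)/2 = (1/2)*1 = 1/2)
(-18 + w(5)) + k(-4)*R(-2) = (-18 + I*sqrt(6)) + 7*(1/2) = (-18 + I*sqrt(6)) + 7/2 = -29/2 + I*sqrt(6)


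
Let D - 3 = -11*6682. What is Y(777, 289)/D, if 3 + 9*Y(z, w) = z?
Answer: -86/73499 ≈ -0.0011701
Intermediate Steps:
Y(z, w) = -⅓ + z/9
D = -73499 (D = 3 - 11*6682 = 3 - 73502 = -73499)
Y(777, 289)/D = (-⅓ + (⅑)*777)/(-73499) = (-⅓ + 259/3)*(-1/73499) = 86*(-1/73499) = -86/73499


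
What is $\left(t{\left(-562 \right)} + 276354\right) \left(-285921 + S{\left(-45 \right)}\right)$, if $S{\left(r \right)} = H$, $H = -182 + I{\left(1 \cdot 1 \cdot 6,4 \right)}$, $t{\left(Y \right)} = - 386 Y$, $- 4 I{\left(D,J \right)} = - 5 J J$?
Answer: $-141120738738$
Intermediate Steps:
$I{\left(D,J \right)} = \frac{5 J^{2}}{4}$ ($I{\left(D,J \right)} = - \frac{- 5 J J}{4} = - \frac{\left(-5\right) J^{2}}{4} = \frac{5 J^{2}}{4}$)
$H = -162$ ($H = -182 + \frac{5 \cdot 4^{2}}{4} = -182 + \frac{5}{4} \cdot 16 = -182 + 20 = -162$)
$S{\left(r \right)} = -162$
$\left(t{\left(-562 \right)} + 276354\right) \left(-285921 + S{\left(-45 \right)}\right) = \left(\left(-386\right) \left(-562\right) + 276354\right) \left(-285921 - 162\right) = \left(216932 + 276354\right) \left(-286083\right) = 493286 \left(-286083\right) = -141120738738$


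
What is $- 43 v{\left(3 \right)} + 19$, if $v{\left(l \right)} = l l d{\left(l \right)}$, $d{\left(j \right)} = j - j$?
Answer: $19$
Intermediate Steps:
$d{\left(j \right)} = 0$
$v{\left(l \right)} = 0$ ($v{\left(l \right)} = l l 0 = l^{2} \cdot 0 = 0$)
$- 43 v{\left(3 \right)} + 19 = \left(-43\right) 0 + 19 = 0 + 19 = 19$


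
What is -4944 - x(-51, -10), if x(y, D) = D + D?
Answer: -4924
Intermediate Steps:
x(y, D) = 2*D
-4944 - x(-51, -10) = -4944 - 2*(-10) = -4944 - 1*(-20) = -4944 + 20 = -4924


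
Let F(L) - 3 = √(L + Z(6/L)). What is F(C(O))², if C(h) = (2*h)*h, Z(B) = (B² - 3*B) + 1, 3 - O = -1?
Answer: (48 + √8313)²/256 ≈ 75.664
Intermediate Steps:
O = 4 (O = 3 - 1*(-1) = 3 + 1 = 4)
Z(B) = 1 + B² - 3*B
C(h) = 2*h²
F(L) = 3 + √(1 + L - 18/L + 36/L²) (F(L) = 3 + √(L + (1 + (6/L)² - 18/L)) = 3 + √(L + (1 + 36/L² - 18/L)) = 3 + √(L + (1 - 18/L + 36/L²)) = 3 + √(1 + L - 18/L + 36/L²))
F(C(O))² = (3 + √(1 + 2*4² - 18/(2*4²) + 36/(2*4²)²))² = (3 + √(1 + 2*16 - 18/(2*16) + 36/(2*16)²))² = (3 + √(1 + 32 - 18/32 + 36/32²))² = (3 + √(1 + 32 - 18*1/32 + 36*(1/1024)))² = (3 + √(1 + 32 - 9/16 + 9/256))² = (3 + √(8313/256))² = (3 + √8313/16)²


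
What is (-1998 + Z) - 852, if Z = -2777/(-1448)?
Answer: -4124023/1448 ≈ -2848.1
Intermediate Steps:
Z = 2777/1448 (Z = -2777*(-1/1448) = 2777/1448 ≈ 1.9178)
(-1998 + Z) - 852 = (-1998 + 2777/1448) - 852 = -2890327/1448 - 852 = -4124023/1448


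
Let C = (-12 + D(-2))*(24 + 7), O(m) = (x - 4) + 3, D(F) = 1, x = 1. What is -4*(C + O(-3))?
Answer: 1364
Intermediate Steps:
O(m) = 0 (O(m) = (1 - 4) + 3 = -3 + 3 = 0)
C = -341 (C = (-12 + 1)*(24 + 7) = -11*31 = -341)
-4*(C + O(-3)) = -4*(-341 + 0) = -4*(-341) = 1364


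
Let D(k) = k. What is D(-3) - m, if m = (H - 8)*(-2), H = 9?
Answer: -1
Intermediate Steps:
m = -2 (m = (9 - 8)*(-2) = 1*(-2) = -2)
D(-3) - m = -3 - 1*(-2) = -3 + 2 = -1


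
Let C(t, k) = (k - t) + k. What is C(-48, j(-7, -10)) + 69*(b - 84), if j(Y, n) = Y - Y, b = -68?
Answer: -10440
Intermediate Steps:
j(Y, n) = 0
C(t, k) = -t + 2*k
C(-48, j(-7, -10)) + 69*(b - 84) = (-1*(-48) + 2*0) + 69*(-68 - 84) = (48 + 0) + 69*(-152) = 48 - 10488 = -10440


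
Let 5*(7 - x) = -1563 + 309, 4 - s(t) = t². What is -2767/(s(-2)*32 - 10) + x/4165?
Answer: 11527133/41650 ≈ 276.76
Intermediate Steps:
s(t) = 4 - t²
x = 1289/5 (x = 7 - (-1563 + 309)/5 = 7 - ⅕*(-1254) = 7 + 1254/5 = 1289/5 ≈ 257.80)
-2767/(s(-2)*32 - 10) + x/4165 = -2767/((4 - 1*(-2)²)*32 - 10) + (1289/5)/4165 = -2767/((4 - 1*4)*32 - 10) + (1289/5)*(1/4165) = -2767/((4 - 4)*32 - 10) + 1289/20825 = -2767/(0*32 - 10) + 1289/20825 = -2767/(0 - 10) + 1289/20825 = -2767/(-10) + 1289/20825 = -2767*(-⅒) + 1289/20825 = 2767/10 + 1289/20825 = 11527133/41650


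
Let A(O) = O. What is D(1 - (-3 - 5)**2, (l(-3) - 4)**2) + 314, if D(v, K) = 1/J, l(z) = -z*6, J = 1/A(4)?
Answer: 318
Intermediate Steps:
J = 1/4 ≈ 0.25000
l(z) = -6*z
D(v, K) = 4 (D(v, K) = 1/(1/4) = 4)
D(1 - (-3 - 5)**2, (l(-3) - 4)**2) + 314 = 4 + 314 = 318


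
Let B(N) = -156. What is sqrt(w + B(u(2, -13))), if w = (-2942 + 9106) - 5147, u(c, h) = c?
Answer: sqrt(861) ≈ 29.343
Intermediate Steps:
w = 1017 (w = 6164 - 5147 = 1017)
sqrt(w + B(u(2, -13))) = sqrt(1017 - 156) = sqrt(861)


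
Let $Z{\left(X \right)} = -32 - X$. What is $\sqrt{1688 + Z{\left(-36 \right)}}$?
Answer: $6 \sqrt{47} \approx 41.134$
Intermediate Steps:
$\sqrt{1688 + Z{\left(-36 \right)}} = \sqrt{1688 - -4} = \sqrt{1688 + \left(-32 + 36\right)} = \sqrt{1688 + 4} = \sqrt{1692} = 6 \sqrt{47}$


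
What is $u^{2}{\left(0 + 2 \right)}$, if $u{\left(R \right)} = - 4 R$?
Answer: $64$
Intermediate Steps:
$u^{2}{\left(0 + 2 \right)} = \left(- 4 \left(0 + 2\right)\right)^{2} = \left(\left(-4\right) 2\right)^{2} = \left(-8\right)^{2} = 64$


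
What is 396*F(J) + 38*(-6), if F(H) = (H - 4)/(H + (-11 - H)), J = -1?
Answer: -48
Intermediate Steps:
F(H) = 4/11 - H/11 (F(H) = (-4 + H)/(-11) = (-4 + H)*(-1/11) = 4/11 - H/11)
396*F(J) + 38*(-6) = 396*(4/11 - 1/11*(-1)) + 38*(-6) = 396*(4/11 + 1/11) - 228 = 396*(5/11) - 228 = 180 - 228 = -48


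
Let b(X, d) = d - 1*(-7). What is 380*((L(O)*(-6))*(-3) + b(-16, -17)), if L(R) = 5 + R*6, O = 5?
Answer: 235600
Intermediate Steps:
b(X, d) = 7 + d (b(X, d) = d + 7 = 7 + d)
L(R) = 5 + 6*R
380*((L(O)*(-6))*(-3) + b(-16, -17)) = 380*(((5 + 6*5)*(-6))*(-3) + (7 - 17)) = 380*(((5 + 30)*(-6))*(-3) - 10) = 380*((35*(-6))*(-3) - 10) = 380*(-210*(-3) - 10) = 380*(630 - 10) = 380*620 = 235600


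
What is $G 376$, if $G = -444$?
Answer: $-166944$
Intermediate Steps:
$G 376 = \left(-444\right) 376 = -166944$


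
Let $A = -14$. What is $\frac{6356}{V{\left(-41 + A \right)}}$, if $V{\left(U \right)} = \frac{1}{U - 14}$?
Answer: $-438564$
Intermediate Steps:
$V{\left(U \right)} = \frac{1}{-14 + U}$
$\frac{6356}{V{\left(-41 + A \right)}} = \frac{6356}{\frac{1}{-14 - 55}} = \frac{6356}{\frac{1}{-69}} = \frac{6356}{- \frac{1}{69}} = 6356 \left(-69\right) = -438564$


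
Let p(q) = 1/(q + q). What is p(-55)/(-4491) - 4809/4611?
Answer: -791896493/759293370 ≈ -1.0429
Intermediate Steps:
p(q) = 1/(2*q)
p(-55)/(-4491) - 4809/4611 = ((½)/(-55))/(-4491) - 4809/4611 = ((½)*(-1/55))*(-1/4491) - 4809*1/4611 = -1/110*(-1/4491) - 1603/1537 = 1/494010 - 1603/1537 = -791896493/759293370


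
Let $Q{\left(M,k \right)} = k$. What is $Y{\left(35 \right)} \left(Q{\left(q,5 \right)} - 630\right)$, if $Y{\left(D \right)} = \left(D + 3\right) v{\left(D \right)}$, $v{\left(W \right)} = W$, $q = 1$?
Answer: $-831250$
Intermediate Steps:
$Y{\left(D \right)} = D \left(3 + D\right)$ ($Y{\left(D \right)} = \left(D + 3\right) D = \left(3 + D\right) D = D \left(3 + D\right)$)
$Y{\left(35 \right)} \left(Q{\left(q,5 \right)} - 630\right) = 35 \left(3 + 35\right) \left(5 - 630\right) = 35 \cdot 38 \left(5 - 630\right) = 1330 \left(-625\right) = -831250$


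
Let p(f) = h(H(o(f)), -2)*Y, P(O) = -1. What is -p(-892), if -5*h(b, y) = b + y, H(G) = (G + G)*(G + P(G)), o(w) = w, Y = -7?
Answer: -2230354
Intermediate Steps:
H(G) = 2*G*(-1 + G) (H(G) = (G + G)*(G - 1) = (2*G)*(-1 + G) = 2*G*(-1 + G))
h(b, y) = -b/5 - y/5 (h(b, y) = -(b + y)/5 = -b/5 - y/5)
p(f) = -14/5 + 14*f*(-1 + f)/5 (p(f) = (-2*f*(-1 + f)/5 - 1/5*(-2))*(-7) = (-2*f*(-1 + f)/5 + 2/5)*(-7) = (2/5 - 2*f*(-1 + f)/5)*(-7) = -14/5 + 14*f*(-1 + f)/5)
-p(-892) = -(-14/5 + (14/5)*(-892)*(-1 - 892)) = -(-14/5 + (14/5)*(-892)*(-893)) = -(-14/5 + 11151784/5) = -1*2230354 = -2230354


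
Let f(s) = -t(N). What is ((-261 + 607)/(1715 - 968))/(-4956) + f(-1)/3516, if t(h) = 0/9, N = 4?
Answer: -173/1851066 ≈ -9.3460e-5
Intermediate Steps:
t(h) = 0 (t(h) = 0*(⅑) = 0)
f(s) = 0 (f(s) = -1*0 = 0)
((-261 + 607)/(1715 - 968))/(-4956) + f(-1)/3516 = ((-261 + 607)/(1715 - 968))/(-4956) + 0/3516 = (346/747)*(-1/4956) + 0*(1/3516) = (346*(1/747))*(-1/4956) + 0 = (346/747)*(-1/4956) + 0 = -173/1851066 + 0 = -173/1851066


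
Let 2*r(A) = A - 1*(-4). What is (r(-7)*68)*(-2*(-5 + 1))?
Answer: -816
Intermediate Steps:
r(A) = 2 + A/2 (r(A) = (A - 1*(-4))/2 = (A + 4)/2 = (4 + A)/2 = 2 + A/2)
(r(-7)*68)*(-2*(-5 + 1)) = ((2 + (½)*(-7))*68)*(-2*(-5 + 1)) = ((2 - 7/2)*68)*(-2*(-4)) = -3/2*68*8 = -102*8 = -816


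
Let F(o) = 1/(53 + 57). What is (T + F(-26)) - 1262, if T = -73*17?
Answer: -275329/110 ≈ -2503.0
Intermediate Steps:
F(o) = 1/110
T = -1241
(T + F(-26)) - 1262 = (-1241 + 1/110) - 1262 = -136509/110 - 1262 = -275329/110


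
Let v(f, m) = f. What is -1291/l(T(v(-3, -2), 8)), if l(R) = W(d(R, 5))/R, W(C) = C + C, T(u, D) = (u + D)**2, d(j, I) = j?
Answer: -1291/2 ≈ -645.50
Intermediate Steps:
T(u, D) = (D + u)**2
W(C) = 2*C
l(R) = 2 (l(R) = (2*R)/R = 2)
-1291/l(T(v(-3, -2), 8)) = -1291/2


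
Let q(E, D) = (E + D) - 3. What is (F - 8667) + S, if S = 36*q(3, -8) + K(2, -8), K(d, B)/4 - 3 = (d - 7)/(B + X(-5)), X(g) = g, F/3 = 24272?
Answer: 830369/13 ≈ 63875.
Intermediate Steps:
F = 72816 (F = 3*24272 = 72816)
K(d, B) = 12 + 4*(-7 + d)/(-5 + B) (K(d, B) = 12 + 4*((d - 7)/(B - 5)) = 12 + 4*((-7 + d)/(-5 + B)) = 12 + 4*(-7 + d)/(-5 + B))
q(E, D) = -3 + D + E (q(E, D) = (D + E) - 3 = -3 + D + E)
S = -3568/13 (S = 36*(-3 - 8 + 3) + 4*(-22 + 2 + 3*(-8))/(-5 - 8) = 36*(-8) + 4*(-22 + 2 - 24)/(-13) = -288 + 4*(-1/13)*(-44) = -288 + 176/13 = -3568/13 ≈ -274.46)
(F - 8667) + S = (72816 - 8667) - 3568/13 = 64149 - 3568/13 = 830369/13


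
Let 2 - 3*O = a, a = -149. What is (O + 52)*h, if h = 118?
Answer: 36226/3 ≈ 12075.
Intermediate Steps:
O = 151/3 (O = ⅔ - ⅓*(-149) = ⅔ + 149/3 = 151/3 ≈ 50.333)
(O + 52)*h = (151/3 + 52)*118 = (307/3)*118 = 36226/3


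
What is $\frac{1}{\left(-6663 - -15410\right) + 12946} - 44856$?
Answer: $- \frac{973061207}{21693} \approx -44856.0$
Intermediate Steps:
$\frac{1}{\left(-6663 - -15410\right) + 12946} - 44856 = \frac{1}{\left(-6663 + 15410\right) + 12946} - 44856 = \frac{1}{8747 + 12946} - 44856 = \frac{1}{21693} - 44856 = - \frac{973061207}{21693}$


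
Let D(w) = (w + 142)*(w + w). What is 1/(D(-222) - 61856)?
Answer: -1/26336 ≈ -3.7971e-5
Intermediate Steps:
D(w) = 2*w*(142 + w) (D(w) = (142 + w)*(2*w) = 2*w*(142 + w))
1/(D(-222) - 61856) = 1/(2*(-222)*(142 - 222) - 61856) = 1/(2*(-222)*(-80) - 61856) = 1/(35520 - 61856) = 1/(-26336) = -1/26336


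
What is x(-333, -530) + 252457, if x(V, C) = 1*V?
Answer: 252124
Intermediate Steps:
x(V, C) = V
x(-333, -530) + 252457 = -333 + 252457 = 252124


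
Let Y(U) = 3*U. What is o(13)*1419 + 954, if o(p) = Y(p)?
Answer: 56295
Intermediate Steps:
o(p) = 3*p
o(13)*1419 + 954 = (3*13)*1419 + 954 = 39*1419 + 954 = 55341 + 954 = 56295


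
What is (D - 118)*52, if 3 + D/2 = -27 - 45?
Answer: -13936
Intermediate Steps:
D = -150 (D = -6 + 2*(-27 - 45) = -6 + 2*(-72) = -6 - 144 = -150)
(D - 118)*52 = (-150 - 118)*52 = -268*52 = -13936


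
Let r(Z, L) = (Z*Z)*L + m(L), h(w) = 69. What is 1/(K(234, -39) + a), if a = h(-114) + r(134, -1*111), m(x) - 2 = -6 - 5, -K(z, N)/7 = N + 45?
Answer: -1/1993098 ≈ -5.0173e-7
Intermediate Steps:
K(z, N) = -315 - 7*N (K(z, N) = -7*(N + 45) = -7*(45 + N) = -315 - 7*N)
m(x) = -9 (m(x) = 2 + (-6 - 5) = 2 - 11 = -9)
r(Z, L) = -9 + L*Z² (r(Z, L) = (Z*Z)*L - 9 = Z²*L - 9 = L*Z² - 9 = -9 + L*Z²)
a = -1993056 (a = 69 + (-9 - 1*111*134²) = 69 + (-9 - 111*17956) = 69 + (-9 - 1993116) = 69 - 1993125 = -1993056)
1/(K(234, -39) + a) = 1/((-315 - 7*(-39)) - 1993056) = 1/((-315 + 273) - 1993056) = 1/(-42 - 1993056) = 1/(-1993098) = -1/1993098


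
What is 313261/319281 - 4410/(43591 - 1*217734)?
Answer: 55960239533/55600551183 ≈ 1.0065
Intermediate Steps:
313261/319281 - 4410/(43591 - 1*217734) = 313261*(1/319281) - 4410/(43591 - 217734) = 313261/319281 - 4410/(-174143) = 313261/319281 - 4410*(-1/174143) = 313261/319281 + 4410/174143 = 55960239533/55600551183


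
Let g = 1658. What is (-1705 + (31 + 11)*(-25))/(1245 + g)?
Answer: -2755/2903 ≈ -0.94902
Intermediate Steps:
(-1705 + (31 + 11)*(-25))/(1245 + g) = (-1705 + (31 + 11)*(-25))/(1245 + 1658) = (-1705 + 42*(-25))/2903 = (-1705 - 1050)*(1/2903) = -2755*1/2903 = -2755/2903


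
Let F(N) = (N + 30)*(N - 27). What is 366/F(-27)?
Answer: -61/27 ≈ -2.2593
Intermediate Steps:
F(N) = (-27 + N)*(30 + N) (F(N) = (30 + N)*(-27 + N) = (-27 + N)*(30 + N))
366/F(-27) = 366/(-810 + (-27)² + 3*(-27)) = 366/(-810 + 729 - 81) = 366/(-162) = 366*(-1/162) = -61/27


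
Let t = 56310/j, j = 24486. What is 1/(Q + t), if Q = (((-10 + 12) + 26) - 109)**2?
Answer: 4081/26784826 ≈ 0.00015236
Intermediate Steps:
Q = 6561 (Q = ((2 + 26) - 109)**2 = (28 - 109)**2 = (-81)**2 = 6561)
t = 9385/4081 (t = 56310/24486 = 56310*(1/24486) = 9385/4081 ≈ 2.2997)
1/(Q + t) = 1/(6561 + 9385/4081) = 1/(26784826/4081) = 4081/26784826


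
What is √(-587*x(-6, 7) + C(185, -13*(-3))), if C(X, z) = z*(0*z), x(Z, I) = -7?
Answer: √4109 ≈ 64.101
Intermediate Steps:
C(X, z) = 0 (C(X, z) = z*0 = 0)
√(-587*x(-6, 7) + C(185, -13*(-3))) = √(-587*(-7) + 0) = √(4109 + 0) = √4109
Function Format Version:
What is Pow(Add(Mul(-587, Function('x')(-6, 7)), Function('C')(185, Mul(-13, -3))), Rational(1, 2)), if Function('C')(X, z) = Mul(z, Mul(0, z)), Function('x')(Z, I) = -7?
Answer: Pow(4109, Rational(1, 2)) ≈ 64.101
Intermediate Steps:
Function('C')(X, z) = 0 (Function('C')(X, z) = Mul(z, 0) = 0)
Pow(Add(Mul(-587, Function('x')(-6, 7)), Function('C')(185, Mul(-13, -3))), Rational(1, 2)) = Pow(Add(Mul(-587, -7), 0), Rational(1, 2)) = Pow(Add(4109, 0), Rational(1, 2)) = Pow(4109, Rational(1, 2))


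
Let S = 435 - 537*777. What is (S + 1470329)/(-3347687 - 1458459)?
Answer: -1053515/4806146 ≈ -0.21920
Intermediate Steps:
S = -416814 (S = 435 - 417249 = -416814)
(S + 1470329)/(-3347687 - 1458459) = (-416814 + 1470329)/(-3347687 - 1458459) = 1053515/(-4806146) = 1053515*(-1/4806146) = -1053515/4806146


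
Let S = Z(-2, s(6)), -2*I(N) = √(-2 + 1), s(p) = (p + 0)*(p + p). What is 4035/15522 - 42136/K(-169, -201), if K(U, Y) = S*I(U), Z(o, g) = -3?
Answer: 1345/5174 + 84272*I/3 ≈ 0.25995 + 28091.0*I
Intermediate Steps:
s(p) = 2*p² (s(p) = p*(2*p) = 2*p²)
I(N) = -I/2 (I(N) = -√(-2 + 1)/2 = -I/2)
S = -3
K(U, Y) = 3*I/2 (K(U, Y) = -(-3)*I/2 = 3*I/2)
4035/15522 - 42136/K(-169, -201) = 4035/15522 - 42136*(-2*I/3) = 4035*(1/15522) - (-84272)*I/3 = 1345/5174 + 84272*I/3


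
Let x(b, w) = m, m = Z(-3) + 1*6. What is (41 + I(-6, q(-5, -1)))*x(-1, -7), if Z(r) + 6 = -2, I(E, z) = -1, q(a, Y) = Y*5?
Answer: -80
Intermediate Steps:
q(a, Y) = 5*Y
Z(r) = -8 (Z(r) = -6 - 2 = -8)
m = -2 (m = -8 + 1*6 = -8 + 6 = -2)
x(b, w) = -2
(41 + I(-6, q(-5, -1)))*x(-1, -7) = (41 - 1)*(-2) = 40*(-2) = -80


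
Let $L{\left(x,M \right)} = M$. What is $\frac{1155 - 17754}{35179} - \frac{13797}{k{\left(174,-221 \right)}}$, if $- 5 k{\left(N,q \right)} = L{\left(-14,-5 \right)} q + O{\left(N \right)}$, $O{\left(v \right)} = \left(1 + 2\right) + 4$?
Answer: $\frac{2408365227}{39119048} \approx 61.565$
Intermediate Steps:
$O{\left(v \right)} = 7$ ($O{\left(v \right)} = 3 + 4 = 7$)
$k{\left(N,q \right)} = - \frac{7}{5} + q$ ($k{\left(N,q \right)} = - \frac{- 5 q + 7}{5} = - \frac{7 - 5 q}{5} = - \frac{7}{5} + q$)
$\frac{1155 - 17754}{35179} - \frac{13797}{k{\left(174,-221 \right)}} = \frac{1155 - 17754}{35179} - \frac{13797}{- \frac{7}{5} - 221} = \left(1155 - 17754\right) \frac{1}{35179} - \frac{13797}{- \frac{1112}{5}} = \left(-16599\right) \frac{1}{35179} - - \frac{68985}{1112} = - \frac{16599}{35179} + \frac{68985}{1112} = \frac{2408365227}{39119048}$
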